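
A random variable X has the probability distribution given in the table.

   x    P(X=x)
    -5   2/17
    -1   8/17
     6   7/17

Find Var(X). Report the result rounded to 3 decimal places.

E[X] = (2/17)·(-5) + (8/17)·(-1) + (7/17)·6 = 24/17
E[X²] = (2/17)·25 + (8/17)·1 + (7/17)·36 = 310/17
Var(X) = 310/17 − (24/17)² = 4694/289 ≈ 16.242

16.242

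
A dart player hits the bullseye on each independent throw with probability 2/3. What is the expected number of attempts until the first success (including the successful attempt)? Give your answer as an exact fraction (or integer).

3/2

For a geometric distribution, E[trials] = 1/p = 1/(2/3) = 3/2.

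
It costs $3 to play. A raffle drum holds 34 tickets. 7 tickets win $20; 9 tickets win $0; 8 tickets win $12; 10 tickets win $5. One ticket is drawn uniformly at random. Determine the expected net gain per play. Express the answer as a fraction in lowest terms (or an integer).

92/17 dollars

E[payout] = (7/34)·20 + (9/34)·0 + (8/34)·12 + (10/34)·5 = 143/17
Expected profit = 143/17 − 3 = 92/17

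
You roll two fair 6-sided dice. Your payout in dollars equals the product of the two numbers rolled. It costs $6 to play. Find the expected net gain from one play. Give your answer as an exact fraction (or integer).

25/4 dollars

Distribution of the product of the two numbers rolled: 1 w.p. 1/36, 2 w.p. 1/18, 3 w.p. 1/18, 4 w.p. 1/12, 5 w.p. 1/18, 6 w.p. 1/9, …
E[payout] = (1/36)·1 + (1/18)·2 + (1/18)·3 + (1/12)·4 + (1/18)·5 + (1/9)·6 + (1/18)·8 + (1/36)·9 + (1/18)·10 + (1/9)·12 + (1/18)·15 + (1/36)·16 + (1/18)·18 + (1/18)·20 + (1/18)·24 + (1/36)·25 + (1/18)·30 + (1/36)·36 = 49/4
Expected profit = 49/4 − 6 = 25/4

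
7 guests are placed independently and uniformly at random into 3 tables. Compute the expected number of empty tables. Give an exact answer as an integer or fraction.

Let Xⱼ=1 if table j is empty. P(Xⱼ=1) = ((3-1)/3)^7 = 128/2187.
By linearity, E[#empty] = 3·128/2187 = 128/729.

128/729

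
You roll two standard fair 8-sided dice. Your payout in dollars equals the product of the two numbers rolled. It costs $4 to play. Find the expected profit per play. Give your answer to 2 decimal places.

$16.25

Distribution of the product of the two numbers rolled: 1 w.p. 1/64, 2 w.p. 1/32, 3 w.p. 1/32, 4 w.p. 3/64, 5 w.p. 1/32, 6 w.p. 1/16, …
E[payout] = (1/64)·1 + (1/32)·2 + (1/32)·3 + (3/64)·4 + (1/32)·5 + (1/16)·6 + (1/32)·7 + (1/16)·8 + (1/64)·9 + (1/32)·10 + (1/16)·12 + (1/32)·14 + (1/32)·15 + (3/64)·16 + (1/32)·18 + (1/32)·20 + (1/32)·21 + (1/16)·24 + (1/64)·25 + (1/32)·28 + (1/32)·30 + (1/32)·32 + (1/32)·35 + (1/64)·36 + (1/32)·40 + (1/32)·42 + (1/32)·48 + (1/64)·49 + (1/32)·56 + (1/64)·64 = 81/4
Expected profit = 81/4 − 4 = 65/4 ≈ $16.25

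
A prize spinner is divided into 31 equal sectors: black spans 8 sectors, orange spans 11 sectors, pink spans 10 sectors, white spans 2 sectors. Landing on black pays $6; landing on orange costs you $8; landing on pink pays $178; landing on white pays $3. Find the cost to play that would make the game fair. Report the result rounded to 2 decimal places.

$56.32

E[payout] = (8/31)·6 + (11/31)·(-8) + (10/31)·178 + (2/31)·3 = 1746/31
Fair fee = E[payout] = 1746/31 ≈ $56.32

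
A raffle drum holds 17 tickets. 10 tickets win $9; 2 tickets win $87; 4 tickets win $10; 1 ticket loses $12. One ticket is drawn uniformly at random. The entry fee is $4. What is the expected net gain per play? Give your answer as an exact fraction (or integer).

E[payout] = (10/17)·9 + (2/17)·87 + (4/17)·10 + (1/17)·(-12) = 292/17
Expected profit = 292/17 − 4 = 224/17

224/17 dollars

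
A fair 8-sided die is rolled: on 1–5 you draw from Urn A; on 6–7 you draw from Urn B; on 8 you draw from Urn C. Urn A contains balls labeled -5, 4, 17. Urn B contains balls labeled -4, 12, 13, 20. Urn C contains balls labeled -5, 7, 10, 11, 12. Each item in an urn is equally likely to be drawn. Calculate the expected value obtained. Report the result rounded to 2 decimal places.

E[X | Urn A] = (-5 + 4 + 17)/3 = 16/3
E[X | Urn B] = (-4 + 12 + 13 + 20)/4 = 41/4
E[X | Urn C] = (-5 + 7 + 10 + 11 + 12)/5 = 7
E[X] = (5/8)·16/3 + (1/4)·41/4 + (1/8)·7 = 325/48 ≈ 6.77

6.77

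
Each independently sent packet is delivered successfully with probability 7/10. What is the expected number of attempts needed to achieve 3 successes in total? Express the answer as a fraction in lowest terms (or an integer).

By linearity (sum of 3 independent geometric waits), E[trials] = 3/p = 3/(7/10) = 30/7.

30/7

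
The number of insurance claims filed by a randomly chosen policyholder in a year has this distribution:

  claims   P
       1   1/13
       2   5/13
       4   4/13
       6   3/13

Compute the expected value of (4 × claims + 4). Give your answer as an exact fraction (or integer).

E[4x+4] = (1/13)·8 + (5/13)·12 + (4/13)·20 + (3/13)·28
     = 232/13

232/13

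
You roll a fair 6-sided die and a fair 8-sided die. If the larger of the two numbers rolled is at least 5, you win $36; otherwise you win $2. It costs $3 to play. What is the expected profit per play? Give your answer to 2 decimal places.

$21.67

E[payout] = (1/3)·2 + (2/3)·36 = 74/3
Expected profit = 74/3 − 3 = 65/3 ≈ $21.67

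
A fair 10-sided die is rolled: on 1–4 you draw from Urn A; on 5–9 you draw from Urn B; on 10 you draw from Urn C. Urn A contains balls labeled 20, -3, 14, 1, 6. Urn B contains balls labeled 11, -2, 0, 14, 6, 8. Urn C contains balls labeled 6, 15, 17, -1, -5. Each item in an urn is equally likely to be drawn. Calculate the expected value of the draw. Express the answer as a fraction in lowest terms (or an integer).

E[X | Urn A] = (20 − 3 + 14 + 1 + 6)/5 = 38/5
E[X | Urn B] = (11 − 2 + 0 + 14 + 6 + 8)/6 = 37/6
E[X | Urn C] = (6 + 15 + 17 − 1 − 5)/5 = 32/5
E[X] = (2/5)·38/5 + (1/2)·37/6 + (1/10)·32/5 = 2029/300

2029/300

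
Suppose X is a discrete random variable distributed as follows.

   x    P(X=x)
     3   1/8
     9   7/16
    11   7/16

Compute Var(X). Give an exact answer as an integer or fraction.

E[X] = (1/8)·3 + (7/16)·9 + (7/16)·11 = 73/8
E[X²] = (1/8)·9 + (7/16)·81 + (7/16)·121 = 179/2
Var(X) = 179/2 − (73/8)² = 399/64

399/64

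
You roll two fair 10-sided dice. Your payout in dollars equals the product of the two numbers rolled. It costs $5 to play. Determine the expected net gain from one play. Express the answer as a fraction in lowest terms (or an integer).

Distribution of the product of the two numbers rolled: 1 w.p. 1/100, 2 w.p. 1/50, 3 w.p. 1/50, 4 w.p. 3/100, 5 w.p. 1/50, 6 w.p. 1/25, …
E[payout] = (1/100)·1 + (1/50)·2 + (1/50)·3 + (3/100)·4 + (1/50)·5 + (1/25)·6 + (1/50)·7 + (1/25)·8 + (3/100)·9 + (1/25)·10 + (1/25)·12 + (1/50)·14 + (1/50)·15 + (3/100)·16 + (1/25)·18 + (1/25)·20 + (1/50)·21 + (1/25)·24 + (1/100)·25 + (1/50)·27 + (1/50)·28 + (1/25)·30 + (1/50)·32 + (1/50)·35 + (3/100)·36 + (1/25)·40 + (1/50)·42 + (1/50)·45 + (1/50)·48 + (1/100)·49 + (1/50)·50 + (1/50)·54 + (1/50)·56 + (1/50)·60 + (1/50)·63 + (1/100)·64 + (1/50)·70 + (1/50)·72 + (1/50)·80 + (1/100)·81 + (1/50)·90 + (1/100)·100 = 121/4
Expected profit = 121/4 − 5 = 101/4

101/4 dollars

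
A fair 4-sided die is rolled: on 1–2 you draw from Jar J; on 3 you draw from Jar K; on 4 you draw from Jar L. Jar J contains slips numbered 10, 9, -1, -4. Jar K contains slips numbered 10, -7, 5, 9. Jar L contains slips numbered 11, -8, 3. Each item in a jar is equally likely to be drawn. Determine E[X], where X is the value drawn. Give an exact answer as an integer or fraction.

E[X | Jar J] = (10 + 9 − 1 − 4)/4 = 7/2
E[X | Jar K] = (10 − 7 + 5 + 9)/4 = 17/4
E[X | Jar L] = (11 − 8 + 3)/3 = 2
E[X] = (1/2)·7/2 + (1/4)·17/4 + (1/4)·2 = 53/16

53/16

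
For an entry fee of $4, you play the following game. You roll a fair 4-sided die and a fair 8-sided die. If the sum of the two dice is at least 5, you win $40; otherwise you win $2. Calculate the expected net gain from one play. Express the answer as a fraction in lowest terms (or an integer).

231/8 dollars

E[payout] = (3/16)·2 + (13/16)·40 = 263/8
Expected profit = 263/8 − 4 = 231/8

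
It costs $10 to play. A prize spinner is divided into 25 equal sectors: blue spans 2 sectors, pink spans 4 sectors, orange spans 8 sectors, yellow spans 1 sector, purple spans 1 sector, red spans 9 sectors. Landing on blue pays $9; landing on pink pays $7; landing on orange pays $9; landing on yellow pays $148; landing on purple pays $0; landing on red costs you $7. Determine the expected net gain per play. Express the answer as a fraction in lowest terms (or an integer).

E[payout] = (2/25)·9 + (4/25)·7 + (8/25)·9 + (1/25)·148 + (1/25)·0 + (9/25)·(-7) = 203/25
Expected profit = 203/25 − 10 = -47/25

-47/25 dollars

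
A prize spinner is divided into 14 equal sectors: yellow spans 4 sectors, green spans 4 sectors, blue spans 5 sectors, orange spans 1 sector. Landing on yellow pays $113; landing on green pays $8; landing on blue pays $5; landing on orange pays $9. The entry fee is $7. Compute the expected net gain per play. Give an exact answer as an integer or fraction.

$30

E[payout] = (4/14)·113 + (4/14)·8 + (5/14)·5 + (1/14)·9 = 37
Expected profit = 37 − 7 = 30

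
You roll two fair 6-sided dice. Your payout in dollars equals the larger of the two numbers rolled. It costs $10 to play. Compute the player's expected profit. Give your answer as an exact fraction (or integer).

-199/36 dollars

Distribution of the larger of the two numbers rolled: 1 w.p. 1/36, 2 w.p. 1/12, 3 w.p. 5/36, 4 w.p. 7/36, 5 w.p. 1/4, 6 w.p. 11/36
E[payout] = (1/36)·1 + (1/12)·2 + (5/36)·3 + (7/36)·4 + (1/4)·5 + (11/36)·6 = 161/36
Expected profit = 161/36 − 10 = -199/36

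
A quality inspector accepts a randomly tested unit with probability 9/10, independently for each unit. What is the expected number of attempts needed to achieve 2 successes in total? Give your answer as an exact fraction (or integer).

20/9

By linearity (sum of 2 independent geometric waits), E[trials] = 2/p = 2/(9/10) = 20/9.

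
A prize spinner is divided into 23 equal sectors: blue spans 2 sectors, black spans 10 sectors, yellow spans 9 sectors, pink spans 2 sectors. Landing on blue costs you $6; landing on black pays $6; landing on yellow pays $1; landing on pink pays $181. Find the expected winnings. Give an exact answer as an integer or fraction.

E[payout] = (2/23)·(-6) + (10/23)·6 + (9/23)·1 + (2/23)·181 = 419/23

419/23 dollars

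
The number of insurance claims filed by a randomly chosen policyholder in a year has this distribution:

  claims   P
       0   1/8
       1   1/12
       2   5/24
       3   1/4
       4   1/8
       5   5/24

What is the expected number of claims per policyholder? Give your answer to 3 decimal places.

2.792

E[X] = (1/8)·0 + (1/12)·1 + (5/24)·2 + (1/4)·3 + (1/8)·4 + (5/24)·5
     = 67/24 ≈ 2.792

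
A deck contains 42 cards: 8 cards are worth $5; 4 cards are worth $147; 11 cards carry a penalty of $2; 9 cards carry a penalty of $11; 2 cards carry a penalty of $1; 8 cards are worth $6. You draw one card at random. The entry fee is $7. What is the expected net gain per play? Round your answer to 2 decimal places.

$6.17

E[payout] = (8/42)·5 + (4/42)·147 + (11/42)·(-2) + (9/42)·(-11) + (2/42)·(-1) + (8/42)·6 = 79/6
Expected profit = 79/6 − 7 = 37/6 ≈ $6.17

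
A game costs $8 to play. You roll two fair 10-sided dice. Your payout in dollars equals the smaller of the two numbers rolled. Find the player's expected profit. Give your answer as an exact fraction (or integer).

-83/20 dollars

Distribution of the smaller of the two numbers rolled: 1 w.p. 19/100, 2 w.p. 17/100, 3 w.p. 3/20, 4 w.p. 13/100, 5 w.p. 11/100, 6 w.p. 9/100, …
E[payout] = (19/100)·1 + (17/100)·2 + (3/20)·3 + (13/100)·4 + (11/100)·5 + (9/100)·6 + (7/100)·7 + (1/20)·8 + (3/100)·9 + (1/100)·10 = 77/20
Expected profit = 77/20 − 8 = -83/20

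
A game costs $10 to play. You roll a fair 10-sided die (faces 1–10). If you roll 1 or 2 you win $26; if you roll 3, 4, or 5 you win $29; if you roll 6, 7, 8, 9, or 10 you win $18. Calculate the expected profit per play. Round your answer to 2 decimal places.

E[payout] = (1/2)·18 + (1/5)·26 + (3/10)·29 = 229/10
Expected profit = 229/10 − 10 = 129/10 ≈ $12.90

$12.90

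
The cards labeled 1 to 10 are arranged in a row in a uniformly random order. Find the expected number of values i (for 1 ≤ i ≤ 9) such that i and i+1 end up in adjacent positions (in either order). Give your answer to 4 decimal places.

For each i ∈ {1,…,9}, let Xᵢ = 1 if i and i+1 are adjacent. P(Xᵢ=1) = 2·(10−1)!/10! = 2/10.
By linearity, E[ΣXᵢ] = (9)·(2/10) = 9/5.
≈ 1.8000

1.8000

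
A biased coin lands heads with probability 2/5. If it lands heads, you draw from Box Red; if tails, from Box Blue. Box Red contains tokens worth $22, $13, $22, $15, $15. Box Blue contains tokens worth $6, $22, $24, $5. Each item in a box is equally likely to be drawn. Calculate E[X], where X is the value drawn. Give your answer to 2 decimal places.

$15.51

E[X | Box Red] = (22 + 13 + 22 + 15 + 15)/5 = 87/5
E[X | Box Blue] = (6 + 22 + 24 + 5)/4 = 57/4
E[X] = (2/5)·87/5 + (3/5)·57/4 = 1551/100 ≈ 15.51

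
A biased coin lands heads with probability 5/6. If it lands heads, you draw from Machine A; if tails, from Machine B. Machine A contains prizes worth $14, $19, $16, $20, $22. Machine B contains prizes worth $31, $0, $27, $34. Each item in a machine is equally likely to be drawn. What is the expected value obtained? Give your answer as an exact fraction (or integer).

$19

E[X | Machine A] = (14 + 19 + 16 + 20 + 22)/5 = 91/5
E[X | Machine B] = (31 + 0 + 27 + 34)/4 = 23
E[X] = (5/6)·91/5 + (1/6)·23 = 19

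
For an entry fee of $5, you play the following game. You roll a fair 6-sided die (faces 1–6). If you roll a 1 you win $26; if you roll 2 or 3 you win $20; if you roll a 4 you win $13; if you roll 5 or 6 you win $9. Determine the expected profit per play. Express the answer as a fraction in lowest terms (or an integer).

67/6 dollars

E[payout] = (1/3)·9 + (1/6)·13 + (1/3)·20 + (1/6)·26 = 97/6
Expected profit = 97/6 − 5 = 67/6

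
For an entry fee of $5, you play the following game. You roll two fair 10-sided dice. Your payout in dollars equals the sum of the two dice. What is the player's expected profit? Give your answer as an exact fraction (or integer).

$6

Distribution of the sum of the two dice: 2 w.p. 1/100, 3 w.p. 1/50, 4 w.p. 3/100, 5 w.p. 1/25, 6 w.p. 1/20, 7 w.p. 3/50, …
E[payout] = (1/100)·2 + (1/50)·3 + (3/100)·4 + (1/25)·5 + (1/20)·6 + (3/50)·7 + (7/100)·8 + (2/25)·9 + (9/100)·10 + (1/10)·11 + (9/100)·12 + (2/25)·13 + (7/100)·14 + (3/50)·15 + (1/20)·16 + (1/25)·17 + (3/100)·18 + (1/50)·19 + (1/100)·20 = 11
Expected profit = 11 − 5 = 6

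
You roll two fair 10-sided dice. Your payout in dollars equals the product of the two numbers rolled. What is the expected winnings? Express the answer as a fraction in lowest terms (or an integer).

121/4 dollars

Distribution of the product of the two numbers rolled: 1 w.p. 1/100, 2 w.p. 1/50, 3 w.p. 1/50, 4 w.p. 3/100, 5 w.p. 1/50, 6 w.p. 1/25, …
E[payout] = (1/100)·1 + (1/50)·2 + (1/50)·3 + (3/100)·4 + (1/50)·5 + (1/25)·6 + (1/50)·7 + (1/25)·8 + (3/100)·9 + (1/25)·10 + (1/25)·12 + (1/50)·14 + (1/50)·15 + (3/100)·16 + (1/25)·18 + (1/25)·20 + (1/50)·21 + (1/25)·24 + (1/100)·25 + (1/50)·27 + (1/50)·28 + (1/25)·30 + (1/50)·32 + (1/50)·35 + (3/100)·36 + (1/25)·40 + (1/50)·42 + (1/50)·45 + (1/50)·48 + (1/100)·49 + (1/50)·50 + (1/50)·54 + (1/50)·56 + (1/50)·60 + (1/50)·63 + (1/100)·64 + (1/50)·70 + (1/50)·72 + (1/50)·80 + (1/100)·81 + (1/50)·90 + (1/100)·100 = 121/4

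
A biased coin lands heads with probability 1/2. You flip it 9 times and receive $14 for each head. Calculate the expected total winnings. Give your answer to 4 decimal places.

E[#heads] = 9·1/2 = 9/2 (linearity over flips).
E[winnings] = 14·9/2 = 63.
≈ 63.0000

$63.0000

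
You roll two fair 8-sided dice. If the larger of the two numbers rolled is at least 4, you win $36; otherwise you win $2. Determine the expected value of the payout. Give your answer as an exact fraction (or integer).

999/32 dollars

E[payout] = (9/64)·2 + (55/64)·36 = 999/32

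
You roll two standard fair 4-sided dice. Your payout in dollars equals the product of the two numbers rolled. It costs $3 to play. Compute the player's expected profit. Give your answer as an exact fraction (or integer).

Distribution of the product of the two numbers rolled: 1 w.p. 1/16, 2 w.p. 1/8, 3 w.p. 1/8, 4 w.p. 3/16, 6 w.p. 1/8, 8 w.p. 1/8, …
E[payout] = (1/16)·1 + (1/8)·2 + (1/8)·3 + (3/16)·4 + (1/8)·6 + (1/8)·8 + (1/16)·9 + (1/8)·12 + (1/16)·16 = 25/4
Expected profit = 25/4 − 3 = 13/4

13/4 dollars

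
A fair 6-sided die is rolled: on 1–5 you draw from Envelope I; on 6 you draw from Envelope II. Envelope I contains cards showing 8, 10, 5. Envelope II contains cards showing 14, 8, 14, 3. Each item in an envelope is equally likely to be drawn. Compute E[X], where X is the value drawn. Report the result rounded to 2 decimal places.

8.01

E[X | Envelope I] = (8 + 10 + 5)/3 = 23/3
E[X | Envelope II] = (14 + 8 + 14 + 3)/4 = 39/4
E[X] = (5/6)·23/3 + (1/6)·39/4 = 577/72 ≈ 8.01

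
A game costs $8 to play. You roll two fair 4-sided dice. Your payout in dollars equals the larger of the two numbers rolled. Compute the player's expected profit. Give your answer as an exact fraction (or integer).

Distribution of the larger of the two numbers rolled: 1 w.p. 1/16, 2 w.p. 3/16, 3 w.p. 5/16, 4 w.p. 7/16
E[payout] = (1/16)·1 + (3/16)·2 + (5/16)·3 + (7/16)·4 = 25/8
Expected profit = 25/8 − 8 = -39/8

-39/8 dollars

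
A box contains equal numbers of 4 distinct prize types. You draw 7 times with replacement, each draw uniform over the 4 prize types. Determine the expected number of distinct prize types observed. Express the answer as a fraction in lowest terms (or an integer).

Let Xⱼ=1 if type j appears at least once. P(Xⱼ=1) = 1 − ((4−1)/4)^7 = 14197/16384.
E[#distinct] = 4·14197/16384 = 14197/4096.

14197/4096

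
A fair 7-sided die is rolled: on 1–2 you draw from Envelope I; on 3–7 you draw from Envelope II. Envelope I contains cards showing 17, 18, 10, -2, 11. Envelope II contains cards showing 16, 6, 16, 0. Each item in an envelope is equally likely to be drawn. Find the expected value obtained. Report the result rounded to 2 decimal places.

9.87

E[X | Envelope I] = (17 + 18 + 10 − 2 + 11)/5 = 54/5
E[X | Envelope II] = (16 + 6 + 16 + 0)/4 = 19/2
E[X] = (2/7)·54/5 + (5/7)·19/2 = 691/70 ≈ 9.87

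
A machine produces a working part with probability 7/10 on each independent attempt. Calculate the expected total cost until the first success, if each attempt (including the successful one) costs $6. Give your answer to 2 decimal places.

E[#attempts] = 1/p = 10/7; E[cost] = 6·10/7 = 60/7.
≈ 8.57

$8.57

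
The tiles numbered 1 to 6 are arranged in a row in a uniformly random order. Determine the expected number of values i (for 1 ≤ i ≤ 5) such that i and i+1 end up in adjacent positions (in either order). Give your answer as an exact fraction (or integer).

For each i ∈ {1,…,5}, let Xᵢ = 1 if i and i+1 are adjacent. P(Xᵢ=1) = 2·(6−1)!/6! = 2/6.
By linearity, E[ΣXᵢ] = (5)·(2/6) = 5/3.

5/3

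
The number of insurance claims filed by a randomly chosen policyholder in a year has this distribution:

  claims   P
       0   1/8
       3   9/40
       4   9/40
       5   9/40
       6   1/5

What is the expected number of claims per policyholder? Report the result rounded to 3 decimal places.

3.900

E[X] = (1/8)·0 + (9/40)·3 + (9/40)·4 + (9/40)·5 + (1/5)·6
     = 39/10 ≈ 3.900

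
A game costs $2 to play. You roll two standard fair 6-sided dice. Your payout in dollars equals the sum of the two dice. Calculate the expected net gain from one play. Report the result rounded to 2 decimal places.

$5.00

Distribution of the sum of the two dice: 2 w.p. 1/36, 3 w.p. 1/18, 4 w.p. 1/12, 5 w.p. 1/9, 6 w.p. 5/36, 7 w.p. 1/6, …
E[payout] = (1/36)·2 + (1/18)·3 + (1/12)·4 + (1/9)·5 + (5/36)·6 + (1/6)·7 + (5/36)·8 + (1/9)·9 + (1/12)·10 + (1/18)·11 + (1/36)·12 = 7
Expected profit = 7 − 2 = 5 ≈ $5.00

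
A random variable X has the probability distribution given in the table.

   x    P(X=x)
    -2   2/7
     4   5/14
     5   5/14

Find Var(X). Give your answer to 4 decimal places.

E[X] = (2/7)·(-2) + (5/14)·4 + (5/14)·5 = 37/14
E[X²] = (2/7)·4 + (5/14)·16 + (5/14)·25 = 221/14
Var(X) = 221/14 − (37/14)² = 1725/196 ≈ 8.8010

8.8010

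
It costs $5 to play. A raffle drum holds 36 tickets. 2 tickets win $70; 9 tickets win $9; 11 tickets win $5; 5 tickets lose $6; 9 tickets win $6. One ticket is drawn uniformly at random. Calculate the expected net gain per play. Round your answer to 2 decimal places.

E[payout] = (2/36)·70 + (9/36)·9 + (11/36)·5 + (5/36)·(-6) + (9/36)·6 = 25/3
Expected profit = 25/3 − 5 = 10/3 ≈ $3.33

$3.33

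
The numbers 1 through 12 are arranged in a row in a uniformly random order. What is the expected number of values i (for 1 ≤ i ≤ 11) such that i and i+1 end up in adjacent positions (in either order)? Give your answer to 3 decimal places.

1.833

For each i ∈ {1,…,11}, let Xᵢ = 1 if i and i+1 are adjacent. P(Xᵢ=1) = 2·(12−1)!/12! = 2/12.
By linearity, E[ΣXᵢ] = (11)·(2/12) = 11/6.
≈ 1.833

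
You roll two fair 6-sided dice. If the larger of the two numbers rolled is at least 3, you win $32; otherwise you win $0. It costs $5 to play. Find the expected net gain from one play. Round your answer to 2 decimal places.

E[payout] = (1/9)·0 + (8/9)·32 = 256/9
Expected profit = 256/9 − 5 = 211/9 ≈ $23.44

$23.44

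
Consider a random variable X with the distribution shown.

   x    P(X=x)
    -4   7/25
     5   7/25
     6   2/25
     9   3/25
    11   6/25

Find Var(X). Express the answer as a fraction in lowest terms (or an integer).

20656/625

E[X] = (7/25)·(-4) + (7/25)·5 + (2/25)·6 + (3/25)·9 + (6/25)·11 = 112/25
E[X²] = (7/25)·16 + (7/25)·25 + (2/25)·36 + (3/25)·81 + (6/25)·121 = 1328/25
Var(X) = 1328/25 − (112/25)² = 20656/625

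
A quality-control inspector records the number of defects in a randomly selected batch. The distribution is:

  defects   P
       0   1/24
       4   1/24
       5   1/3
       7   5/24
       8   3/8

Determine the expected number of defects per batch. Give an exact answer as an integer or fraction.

E[X] = (1/24)·0 + (1/24)·4 + (1/3)·5 + (5/24)·7 + (3/8)·8
     = 151/24

151/24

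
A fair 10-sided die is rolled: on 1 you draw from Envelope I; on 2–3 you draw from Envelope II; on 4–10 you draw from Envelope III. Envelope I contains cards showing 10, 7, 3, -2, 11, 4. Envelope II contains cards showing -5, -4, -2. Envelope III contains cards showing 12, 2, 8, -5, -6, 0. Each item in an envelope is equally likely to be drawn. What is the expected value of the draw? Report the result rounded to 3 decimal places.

E[X | Envelope I] = (10 + 7 + 3 − 2 + 11 + 4)/6 = 11/2
E[X | Envelope II] = (-5 − 4 − 2)/3 = -11/3
E[X | Envelope III] = (12 + 2 + 8 − 5 − 6 + 0)/6 = 11/6
E[X] = (1/10)·11/2 + (1/5)·(-11/3) + (7/10)·11/6 = 11/10 ≈ 1.100

1.100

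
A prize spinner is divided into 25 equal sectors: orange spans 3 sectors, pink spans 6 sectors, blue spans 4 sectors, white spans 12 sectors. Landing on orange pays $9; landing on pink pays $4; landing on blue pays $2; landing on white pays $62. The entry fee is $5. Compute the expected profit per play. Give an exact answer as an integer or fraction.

E[payout] = (3/25)·9 + (6/25)·4 + (4/25)·2 + (12/25)·62 = 803/25
Expected profit = 803/25 − 5 = 678/25

678/25 dollars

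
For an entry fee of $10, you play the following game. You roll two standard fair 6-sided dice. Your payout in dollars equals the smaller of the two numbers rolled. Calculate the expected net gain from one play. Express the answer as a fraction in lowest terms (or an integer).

-269/36 dollars

Distribution of the smaller of the two numbers rolled: 1 w.p. 11/36, 2 w.p. 1/4, 3 w.p. 7/36, 4 w.p. 5/36, 5 w.p. 1/12, 6 w.p. 1/36
E[payout] = (11/36)·1 + (1/4)·2 + (7/36)·3 + (5/36)·4 + (1/12)·5 + (1/36)·6 = 91/36
Expected profit = 91/36 − 10 = -269/36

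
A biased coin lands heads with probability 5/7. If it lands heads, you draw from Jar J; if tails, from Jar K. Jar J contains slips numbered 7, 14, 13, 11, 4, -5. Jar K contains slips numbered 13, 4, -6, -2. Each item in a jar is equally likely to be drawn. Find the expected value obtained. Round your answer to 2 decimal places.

E[X | Jar J] = (7 + 14 + 13 + 11 + 4 − 5)/6 = 22/3
E[X | Jar K] = (13 + 4 − 6 − 2)/4 = 9/4
E[X] = (5/7)·22/3 + (2/7)·9/4 = 247/42 ≈ 5.88

5.88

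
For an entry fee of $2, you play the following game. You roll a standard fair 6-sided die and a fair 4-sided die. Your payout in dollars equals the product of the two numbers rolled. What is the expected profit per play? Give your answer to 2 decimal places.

Distribution of the product of the two numbers rolled: 1 w.p. 1/24, 2 w.p. 1/12, 3 w.p. 1/12, 4 w.p. 1/8, 5 w.p. 1/24, 6 w.p. 1/8, …
E[payout] = (1/24)·1 + (1/12)·2 + (1/12)·3 + (1/8)·4 + (1/24)·5 + (1/8)·6 + (1/12)·8 + (1/24)·9 + (1/24)·10 + (1/8)·12 + (1/24)·15 + (1/24)·16 + (1/24)·18 + (1/24)·20 + (1/24)·24 = 35/4
Expected profit = 35/4 − 2 = 27/4 ≈ $6.75

$6.75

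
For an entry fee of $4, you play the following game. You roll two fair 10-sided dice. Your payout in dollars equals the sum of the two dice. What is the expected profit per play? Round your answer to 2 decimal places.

Distribution of the sum of the two dice: 2 w.p. 1/100, 3 w.p. 1/50, 4 w.p. 3/100, 5 w.p. 1/25, 6 w.p. 1/20, 7 w.p. 3/50, …
E[payout] = (1/100)·2 + (1/50)·3 + (3/100)·4 + (1/25)·5 + (1/20)·6 + (3/50)·7 + (7/100)·8 + (2/25)·9 + (9/100)·10 + (1/10)·11 + (9/100)·12 + (2/25)·13 + (7/100)·14 + (3/50)·15 + (1/20)·16 + (1/25)·17 + (3/100)·18 + (1/50)·19 + (1/100)·20 = 11
Expected profit = 11 − 4 = 7 ≈ $7.00

$7.00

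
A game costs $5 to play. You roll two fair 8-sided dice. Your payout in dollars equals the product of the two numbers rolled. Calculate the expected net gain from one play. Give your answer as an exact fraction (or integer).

61/4 dollars

Distribution of the product of the two numbers rolled: 1 w.p. 1/64, 2 w.p. 1/32, 3 w.p. 1/32, 4 w.p. 3/64, 5 w.p. 1/32, 6 w.p. 1/16, …
E[payout] = (1/64)·1 + (1/32)·2 + (1/32)·3 + (3/64)·4 + (1/32)·5 + (1/16)·6 + (1/32)·7 + (1/16)·8 + (1/64)·9 + (1/32)·10 + (1/16)·12 + (1/32)·14 + (1/32)·15 + (3/64)·16 + (1/32)·18 + (1/32)·20 + (1/32)·21 + (1/16)·24 + (1/64)·25 + (1/32)·28 + (1/32)·30 + (1/32)·32 + (1/32)·35 + (1/64)·36 + (1/32)·40 + (1/32)·42 + (1/32)·48 + (1/64)·49 + (1/32)·56 + (1/64)·64 = 81/4
Expected profit = 81/4 − 5 = 61/4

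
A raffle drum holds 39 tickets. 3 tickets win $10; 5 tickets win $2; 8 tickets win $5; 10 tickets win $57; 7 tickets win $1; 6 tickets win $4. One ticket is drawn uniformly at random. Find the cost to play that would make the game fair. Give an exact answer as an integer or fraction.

E[payout] = (3/39)·10 + (5/39)·2 + (8/39)·5 + (10/39)·57 + (7/39)·1 + (6/39)·4 = 227/13
Fair fee = E[payout] = 227/13

227/13 dollars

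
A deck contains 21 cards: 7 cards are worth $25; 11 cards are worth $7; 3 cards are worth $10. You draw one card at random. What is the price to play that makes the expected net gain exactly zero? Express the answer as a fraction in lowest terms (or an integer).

94/7 dollars

E[payout] = (7/21)·25 + (11/21)·7 + (3/21)·10 = 94/7
Fair fee = E[payout] = 94/7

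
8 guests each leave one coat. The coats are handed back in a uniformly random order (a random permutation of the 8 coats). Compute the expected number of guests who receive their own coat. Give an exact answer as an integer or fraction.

Let Xᵢ = 1 if person i gets their own coat. For each i, P(Xᵢ=1) = 1/8.
By linearity of expectation, E[X₁+…+X_8] = 8·(1/8) = 1.

1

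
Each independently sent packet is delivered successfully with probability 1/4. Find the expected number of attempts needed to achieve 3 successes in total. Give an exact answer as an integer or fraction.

12

By linearity (sum of 3 independent geometric waits), E[trials] = 3/p = 3/(1/4) = 12.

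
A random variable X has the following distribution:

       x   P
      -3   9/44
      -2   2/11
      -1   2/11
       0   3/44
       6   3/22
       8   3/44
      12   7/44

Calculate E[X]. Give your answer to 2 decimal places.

E[X] = (9/44)·(-3) + (2/11)·(-2) + (2/11)·(-1) + (3/44)·0 + (3/22)·6 + (3/44)·8 + (7/44)·12
     = 93/44 ≈ 2.11

2.11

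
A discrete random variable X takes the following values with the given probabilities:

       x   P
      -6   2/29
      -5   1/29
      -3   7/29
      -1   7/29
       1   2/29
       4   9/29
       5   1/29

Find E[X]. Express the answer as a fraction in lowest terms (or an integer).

E[X] = (2/29)·(-6) + (1/29)·(-5) + (7/29)·(-3) + (7/29)·(-1) + (2/29)·1 + (9/29)·4 + (1/29)·5
     = -2/29

-2/29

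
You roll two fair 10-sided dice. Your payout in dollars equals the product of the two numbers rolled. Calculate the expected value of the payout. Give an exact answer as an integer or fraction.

121/4 dollars

Distribution of the product of the two numbers rolled: 1 w.p. 1/100, 2 w.p. 1/50, 3 w.p. 1/50, 4 w.p. 3/100, 5 w.p. 1/50, 6 w.p. 1/25, …
E[payout] = (1/100)·1 + (1/50)·2 + (1/50)·3 + (3/100)·4 + (1/50)·5 + (1/25)·6 + (1/50)·7 + (1/25)·8 + (3/100)·9 + (1/25)·10 + (1/25)·12 + (1/50)·14 + (1/50)·15 + (3/100)·16 + (1/25)·18 + (1/25)·20 + (1/50)·21 + (1/25)·24 + (1/100)·25 + (1/50)·27 + (1/50)·28 + (1/25)·30 + (1/50)·32 + (1/50)·35 + (3/100)·36 + (1/25)·40 + (1/50)·42 + (1/50)·45 + (1/50)·48 + (1/100)·49 + (1/50)·50 + (1/50)·54 + (1/50)·56 + (1/50)·60 + (1/50)·63 + (1/100)·64 + (1/50)·70 + (1/50)·72 + (1/50)·80 + (1/100)·81 + (1/50)·90 + (1/100)·100 = 121/4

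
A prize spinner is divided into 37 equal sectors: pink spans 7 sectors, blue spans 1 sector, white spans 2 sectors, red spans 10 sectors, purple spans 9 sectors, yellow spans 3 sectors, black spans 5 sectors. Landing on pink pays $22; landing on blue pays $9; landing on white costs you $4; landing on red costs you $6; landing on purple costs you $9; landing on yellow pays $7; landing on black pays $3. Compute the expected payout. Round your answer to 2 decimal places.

E[payout] = (7/37)·22 + (1/37)·9 + (2/37)·(-4) + (10/37)·(-6) + (9/37)·(-9) + (3/37)·7 + (5/37)·3 = 50/37
≈ $1.35

$1.35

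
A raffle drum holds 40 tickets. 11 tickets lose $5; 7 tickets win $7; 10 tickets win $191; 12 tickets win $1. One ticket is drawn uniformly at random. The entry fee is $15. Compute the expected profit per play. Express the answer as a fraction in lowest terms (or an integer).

329/10 dollars

E[payout] = (11/40)·(-5) + (7/40)·7 + (10/40)·191 + (12/40)·1 = 479/10
Expected profit = 479/10 − 15 = 329/10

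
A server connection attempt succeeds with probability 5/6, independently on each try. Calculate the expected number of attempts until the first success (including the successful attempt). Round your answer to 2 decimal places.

1.20

For a geometric distribution, E[trials] = 1/p = 1/(5/6) = 6/5.
≈ 1.20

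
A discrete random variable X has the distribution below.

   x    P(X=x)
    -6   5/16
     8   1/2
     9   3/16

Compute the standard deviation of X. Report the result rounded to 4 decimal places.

6.6259

E[X] = 61/16, E[X²] = 935/16
Var(X) = E[X²] − (E[X])² = 935/16 − 3721/256 = 11239/256
SD(X) = √(11239/256) ≈ 6.6259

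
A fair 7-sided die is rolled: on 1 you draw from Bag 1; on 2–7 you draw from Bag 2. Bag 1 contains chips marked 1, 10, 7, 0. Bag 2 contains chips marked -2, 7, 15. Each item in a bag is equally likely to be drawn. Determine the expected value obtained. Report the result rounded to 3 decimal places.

E[X | Bag 1] = (1 + 10 + 7 + 0)/4 = 9/2
E[X | Bag 2] = (-2 + 7 + 15)/3 = 20/3
E[X] = (1/7)·9/2 + (6/7)·20/3 = 89/14 ≈ 6.357

6.357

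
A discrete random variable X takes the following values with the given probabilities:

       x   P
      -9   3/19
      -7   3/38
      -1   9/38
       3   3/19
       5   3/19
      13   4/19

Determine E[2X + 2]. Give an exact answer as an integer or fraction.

E[2x+2] = (3/19)·(-16) + (3/38)·(-12) + (9/38)·0 + (3/19)·8 + (3/19)·12 + (4/19)·28
     = 106/19

106/19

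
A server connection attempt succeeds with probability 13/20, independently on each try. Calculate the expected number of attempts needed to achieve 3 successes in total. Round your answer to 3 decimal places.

4.615

By linearity (sum of 3 independent geometric waits), E[trials] = 3/p = 3/(13/20) = 60/13.
≈ 4.615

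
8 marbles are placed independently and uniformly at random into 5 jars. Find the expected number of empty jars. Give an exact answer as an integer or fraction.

65536/78125

Let Xⱼ=1 if jar j is empty. P(Xⱼ=1) = ((5-1)/5)^8 = 65536/390625.
By linearity, E[#empty] = 5·65536/390625 = 65536/78125.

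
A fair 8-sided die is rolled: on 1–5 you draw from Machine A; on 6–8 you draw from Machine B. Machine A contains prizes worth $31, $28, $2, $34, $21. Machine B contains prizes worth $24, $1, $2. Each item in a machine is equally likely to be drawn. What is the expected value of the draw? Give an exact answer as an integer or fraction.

E[X | Machine A] = (31 + 28 + 2 + 34 + 21)/5 = 116/5
E[X | Machine B] = (24 + 1 + 2)/3 = 9
E[X] = (5/8)·116/5 + (3/8)·9 = 143/8

143/8 dollars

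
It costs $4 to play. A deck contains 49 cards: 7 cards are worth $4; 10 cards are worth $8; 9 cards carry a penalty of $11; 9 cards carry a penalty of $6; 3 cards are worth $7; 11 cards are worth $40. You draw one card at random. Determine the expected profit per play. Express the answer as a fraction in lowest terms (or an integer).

220/49 dollars

E[payout] = (7/49)·4 + (10/49)·8 + (9/49)·(-11) + (9/49)·(-6) + (3/49)·7 + (11/49)·40 = 416/49
Expected profit = 416/49 − 4 = 220/49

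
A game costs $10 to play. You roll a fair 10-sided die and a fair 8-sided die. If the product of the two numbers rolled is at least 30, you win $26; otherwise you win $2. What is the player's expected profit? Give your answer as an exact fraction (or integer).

E[payout] = (13/20)·2 + (7/20)·26 = 52/5
Expected profit = 52/5 − 10 = 2/5

2/5 dollars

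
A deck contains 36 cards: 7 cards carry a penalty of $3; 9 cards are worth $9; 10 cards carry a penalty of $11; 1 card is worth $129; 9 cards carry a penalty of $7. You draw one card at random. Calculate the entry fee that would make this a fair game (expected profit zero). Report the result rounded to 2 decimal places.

$0.44

E[payout] = (7/36)·(-3) + (9/36)·9 + (10/36)·(-11) + (1/36)·129 + (9/36)·(-7) = 4/9
Fair fee = E[payout] = 4/9 ≈ $0.44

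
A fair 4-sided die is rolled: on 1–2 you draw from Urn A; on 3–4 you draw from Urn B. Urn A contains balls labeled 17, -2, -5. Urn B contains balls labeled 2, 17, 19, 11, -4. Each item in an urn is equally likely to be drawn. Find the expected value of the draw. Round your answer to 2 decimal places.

6.17

E[X | Urn A] = (17 − 2 − 5)/3 = 10/3
E[X | Urn B] = (2 + 17 + 19 + 11 − 4)/5 = 9
E[X] = (1/2)·10/3 + (1/2)·9 = 37/6 ≈ 6.17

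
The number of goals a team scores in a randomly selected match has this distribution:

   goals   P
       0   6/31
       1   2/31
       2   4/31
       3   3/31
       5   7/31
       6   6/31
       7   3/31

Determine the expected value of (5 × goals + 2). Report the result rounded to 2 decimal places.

E[5x+2] = (6/31)·2 + (2/31)·7 + (4/31)·12 + (3/31)·17 + (7/31)·27 + (6/31)·32 + (3/31)·37
     = 617/31 ≈ 19.90

19.90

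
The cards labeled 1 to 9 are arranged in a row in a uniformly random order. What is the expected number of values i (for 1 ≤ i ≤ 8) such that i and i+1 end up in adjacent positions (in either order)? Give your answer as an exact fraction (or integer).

16/9

For each i ∈ {1,…,8}, let Xᵢ = 1 if i and i+1 are adjacent. P(Xᵢ=1) = 2·(9−1)!/9! = 2/9.
By linearity, E[ΣXᵢ] = (8)·(2/9) = 16/9.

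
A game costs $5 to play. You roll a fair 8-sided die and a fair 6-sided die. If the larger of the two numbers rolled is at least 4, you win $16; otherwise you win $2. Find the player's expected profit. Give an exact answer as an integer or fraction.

67/8 dollars

E[payout] = (3/16)·2 + (13/16)·16 = 107/8
Expected profit = 107/8 − 5 = 67/8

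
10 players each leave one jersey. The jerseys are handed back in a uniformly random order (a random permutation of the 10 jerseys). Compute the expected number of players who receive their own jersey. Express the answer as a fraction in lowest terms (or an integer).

Let Xᵢ = 1 if person i gets their own jersey. For each i, P(Xᵢ=1) = 1/10.
By linearity of expectation, E[X₁+…+X_10] = 10·(1/10) = 1.

1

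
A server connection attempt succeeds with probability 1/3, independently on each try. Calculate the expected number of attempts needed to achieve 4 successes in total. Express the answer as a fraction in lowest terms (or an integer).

By linearity (sum of 4 independent geometric waits), E[trials] = 4/p = 4/(1/3) = 12.

12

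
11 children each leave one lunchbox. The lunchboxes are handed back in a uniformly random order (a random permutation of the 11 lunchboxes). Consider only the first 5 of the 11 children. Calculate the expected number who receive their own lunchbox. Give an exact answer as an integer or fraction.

Let Xᵢ = 1 if person i gets their own lunchbox. For each i, P(Xᵢ=1) = 1/11.
By linearity of expectation, E[X₁+…+X_5] = 5·(1/11) = 5/11.

5/11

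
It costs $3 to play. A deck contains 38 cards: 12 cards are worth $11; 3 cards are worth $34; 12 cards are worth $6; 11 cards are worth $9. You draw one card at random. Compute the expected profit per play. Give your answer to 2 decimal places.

E[payout] = (12/38)·11 + (3/38)·34 + (12/38)·6 + (11/38)·9 = 405/38
Expected profit = 405/38 − 3 = 291/38 ≈ $7.66

$7.66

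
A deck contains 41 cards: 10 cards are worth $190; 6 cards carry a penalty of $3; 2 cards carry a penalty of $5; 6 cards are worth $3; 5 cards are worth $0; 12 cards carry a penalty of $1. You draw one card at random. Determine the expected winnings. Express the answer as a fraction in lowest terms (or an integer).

E[payout] = (10/41)·190 + (6/41)·(-3) + (2/41)·(-5) + (6/41)·3 + (5/41)·0 + (12/41)·(-1) = 1878/41

1878/41 dollars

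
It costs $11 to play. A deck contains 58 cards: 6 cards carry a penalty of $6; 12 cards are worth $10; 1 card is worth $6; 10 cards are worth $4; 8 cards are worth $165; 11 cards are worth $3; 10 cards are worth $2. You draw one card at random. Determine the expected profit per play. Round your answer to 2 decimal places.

E[payout] = (6/58)·(-6) + (12/58)·10 + (1/58)·6 + (10/58)·4 + (8/58)·165 + (11/58)·3 + (10/58)·2 = 1503/58
Expected profit = 1503/58 − 11 = 865/58 ≈ $14.91

$14.91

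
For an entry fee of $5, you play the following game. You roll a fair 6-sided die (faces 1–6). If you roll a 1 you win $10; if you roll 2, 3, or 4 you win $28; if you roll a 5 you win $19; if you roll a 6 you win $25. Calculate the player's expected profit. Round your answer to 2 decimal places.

E[payout] = (1/6)·10 + (1/6)·19 + (1/6)·25 + (1/2)·28 = 23
Expected profit = 23 − 5 = 18 ≈ $18.00

$18.00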